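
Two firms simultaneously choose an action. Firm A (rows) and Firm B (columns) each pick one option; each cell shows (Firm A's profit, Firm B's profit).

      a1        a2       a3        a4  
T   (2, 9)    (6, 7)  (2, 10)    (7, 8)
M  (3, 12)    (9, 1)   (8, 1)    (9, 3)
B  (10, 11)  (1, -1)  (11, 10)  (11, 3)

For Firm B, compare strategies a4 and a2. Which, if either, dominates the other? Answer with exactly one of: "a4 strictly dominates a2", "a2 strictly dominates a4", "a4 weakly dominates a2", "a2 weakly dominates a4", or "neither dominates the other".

Compare a4 to a2 across every action of Firm A: T: 8>7, M: 3>1, B: 3>-1.
a4 gives a strictly higher payoff against every action of Firm A, so a4 strictly dominates a2.

a4 strictly dominates a2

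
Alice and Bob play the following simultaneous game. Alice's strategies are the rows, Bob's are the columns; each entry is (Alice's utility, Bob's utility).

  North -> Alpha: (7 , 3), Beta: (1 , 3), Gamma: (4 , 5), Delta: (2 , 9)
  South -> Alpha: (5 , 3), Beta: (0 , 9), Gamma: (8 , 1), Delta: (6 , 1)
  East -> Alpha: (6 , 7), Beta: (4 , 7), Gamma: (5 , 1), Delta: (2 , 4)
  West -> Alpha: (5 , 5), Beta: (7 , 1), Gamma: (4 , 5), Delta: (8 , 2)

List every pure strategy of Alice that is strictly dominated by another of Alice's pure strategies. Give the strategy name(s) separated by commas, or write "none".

none

Nothing dominates North: South at Alpha (7>5); East at Alpha (7>6); West at Alpha (7>5).
South is not dominated — it holds its own against North at Gamma (8>4); East at Gamma (8>5); West at Alpha (5=5).
East is not dominated — it holds its own against North at Beta (4>1); South at Alpha (6>5); West at Alpha (6>5).
West: no other strategy beats it everywhere (North at Beta (7>1); South at Alpha (5=5); East at Beta (7>4)).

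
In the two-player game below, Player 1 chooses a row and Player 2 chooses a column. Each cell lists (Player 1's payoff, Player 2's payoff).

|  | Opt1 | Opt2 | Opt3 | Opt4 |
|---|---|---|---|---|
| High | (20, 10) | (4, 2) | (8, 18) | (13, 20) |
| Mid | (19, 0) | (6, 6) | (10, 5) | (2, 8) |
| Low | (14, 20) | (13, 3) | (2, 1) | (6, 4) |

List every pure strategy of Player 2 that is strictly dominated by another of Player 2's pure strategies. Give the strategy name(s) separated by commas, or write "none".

Opt1 is not dominated — it holds its own against Opt2 at High (10>2); Opt3 at Low (20>1); Opt4 at Low (20>4).
Opt2: dominated, since Opt4 does at least as well everywhere (High: 20>2, Mid: 8>6, Low: 4>3).
Opt3 is strictly dominated by Opt4 (High: 20>18, Mid: 8>5, Low: 4>1).
Opt4: no other strategy beats it everywhere (Opt1 at High (20>10); Opt2 at High (20>2); Opt3 at High (20>18)).

Opt2, Opt3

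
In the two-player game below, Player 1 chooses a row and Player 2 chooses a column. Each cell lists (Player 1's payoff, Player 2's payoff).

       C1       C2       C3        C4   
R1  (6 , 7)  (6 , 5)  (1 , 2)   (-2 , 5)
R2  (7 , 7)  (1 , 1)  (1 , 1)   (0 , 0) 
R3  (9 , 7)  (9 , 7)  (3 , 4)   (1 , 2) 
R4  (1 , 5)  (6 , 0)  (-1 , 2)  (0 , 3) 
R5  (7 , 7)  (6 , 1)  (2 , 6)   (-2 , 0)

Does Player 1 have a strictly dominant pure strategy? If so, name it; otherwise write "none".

R3

R3 vs R1: C1: 9>6, C2: 9>6, C3: 3>1, C4: 1>-2.
R3 vs R2: C1: 9>7, C2: 9>1, C3: 3>1, C4: 1>0.
R3 vs R4: C1: 9>1, C2: 9>6, C3: 3>-1, C4: 1>0.
R3 vs R5: C1: 9>7, C2: 9>6, C3: 3>2, C4: 1>-2.
R3 strictly beats every other strategy against every opponent action, so it is strictly dominant.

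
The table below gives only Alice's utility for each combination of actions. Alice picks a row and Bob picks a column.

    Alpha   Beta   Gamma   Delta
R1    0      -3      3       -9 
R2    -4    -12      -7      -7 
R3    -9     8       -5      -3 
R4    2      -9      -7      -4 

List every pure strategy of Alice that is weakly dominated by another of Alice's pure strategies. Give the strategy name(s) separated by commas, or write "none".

Nothing dominates R1: R2 at Alpha (0>-4); R3 at Alpha (0>-9); R4 at Beta (-3>-9).
R2 is weakly dominated by R4 (Alpha: 2>-4, Beta: -9>-12, Gamma: -7=-7, Delta: -4>-7).
R3 is not dominated — it holds its own against R1 at Beta (8>-3); R2 at Beta (8>-12); R4 at Beta (8>-9).
Nothing dominates R4: R1 at Alpha (2>0); R2 at Alpha (2>-4); R3 at Alpha (2>-9).

R2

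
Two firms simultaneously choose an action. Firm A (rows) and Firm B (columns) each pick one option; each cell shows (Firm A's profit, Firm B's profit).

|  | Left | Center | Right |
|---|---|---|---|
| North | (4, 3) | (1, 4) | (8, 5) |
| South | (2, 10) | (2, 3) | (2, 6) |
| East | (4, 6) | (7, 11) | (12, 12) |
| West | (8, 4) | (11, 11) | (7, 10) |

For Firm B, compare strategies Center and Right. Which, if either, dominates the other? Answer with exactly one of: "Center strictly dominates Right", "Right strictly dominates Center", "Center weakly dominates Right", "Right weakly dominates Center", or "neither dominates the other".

neither dominates the other

Center's payoffs vs Right's, by Firm A's action — North: 4<5, South: 3<6, East: 11<12, West: 11>10.
Center does better at West but worse at North, South, East; neither strategy dominates the other.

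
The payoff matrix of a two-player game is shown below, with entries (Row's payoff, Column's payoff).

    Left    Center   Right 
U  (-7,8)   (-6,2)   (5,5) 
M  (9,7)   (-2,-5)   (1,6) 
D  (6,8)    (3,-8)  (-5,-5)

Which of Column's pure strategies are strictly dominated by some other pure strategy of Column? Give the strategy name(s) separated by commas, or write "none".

Left is not dominated — it holds its own against Center at U (8>2); Right at U (8>5).
Center is strictly dominated by Left (U: 8>2, M: 7>-5, D: 8>-8).
Right: dominated, since Left does at least as well everywhere (U: 8>5, M: 7>6, D: 8>-5).

Center, Right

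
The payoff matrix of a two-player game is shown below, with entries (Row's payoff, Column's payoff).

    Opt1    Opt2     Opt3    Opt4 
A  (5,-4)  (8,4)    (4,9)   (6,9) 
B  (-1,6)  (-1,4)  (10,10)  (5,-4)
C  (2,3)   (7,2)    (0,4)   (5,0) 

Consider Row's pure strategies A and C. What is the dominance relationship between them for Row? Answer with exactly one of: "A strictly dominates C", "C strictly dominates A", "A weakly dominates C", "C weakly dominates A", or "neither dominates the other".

A's payoffs vs C's, by Column's action — Opt1: 5>2, Opt2: 8>7, Opt3: 4>0, Opt4: 6>5.
Every comparison favours A, so A strictly dominates C.

A strictly dominates C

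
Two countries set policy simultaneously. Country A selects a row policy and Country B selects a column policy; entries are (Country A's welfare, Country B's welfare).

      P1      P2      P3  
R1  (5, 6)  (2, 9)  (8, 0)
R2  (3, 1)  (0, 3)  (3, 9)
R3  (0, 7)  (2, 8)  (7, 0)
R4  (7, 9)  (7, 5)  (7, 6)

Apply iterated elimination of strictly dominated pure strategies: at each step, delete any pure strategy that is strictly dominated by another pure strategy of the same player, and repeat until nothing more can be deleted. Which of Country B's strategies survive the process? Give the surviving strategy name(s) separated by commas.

Country A's strategy R2 is strictly dominated by R1 (P1: 5>3, P2: 2>0, P3: 8>3) and is removed.
Column P3 is eliminated: P1 beats it against every remaining row (R1: 6>0, R3: 7>0, R4: 9>6).
For Country A, R4 strictly dominates R1 on the remaining columns (P1: 7>5, P2: 7>2); eliminate R1.
Row R3 is eliminated: R4 beats it against every remaining column (P1: 7>0, P2: 7>2).
Column P2 is eliminated: P1 beats it against every remaining row (R4: 9>5).
Among the remaining strategies, none is strictly dominated by another pure strategy of the same player, so the elimination stops.
Surviving strategies — Country A: {R4}; Country B: {P1}.

P1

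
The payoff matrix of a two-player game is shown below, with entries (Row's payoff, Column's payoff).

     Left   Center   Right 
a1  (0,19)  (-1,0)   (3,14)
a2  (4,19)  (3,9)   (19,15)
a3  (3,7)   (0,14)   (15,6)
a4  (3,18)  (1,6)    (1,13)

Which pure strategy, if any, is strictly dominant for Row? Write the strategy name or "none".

a2 vs a1: Left: 4>0, Center: 3>-1, Right: 19>3.
a2 vs a3: Left: 4>3, Center: 3>0, Right: 19>15.
a2 vs a4: Left: 4>3, Center: 3>1, Right: 19>1.
a2 strictly beats every other strategy against every opponent action, so it is strictly dominant.

a2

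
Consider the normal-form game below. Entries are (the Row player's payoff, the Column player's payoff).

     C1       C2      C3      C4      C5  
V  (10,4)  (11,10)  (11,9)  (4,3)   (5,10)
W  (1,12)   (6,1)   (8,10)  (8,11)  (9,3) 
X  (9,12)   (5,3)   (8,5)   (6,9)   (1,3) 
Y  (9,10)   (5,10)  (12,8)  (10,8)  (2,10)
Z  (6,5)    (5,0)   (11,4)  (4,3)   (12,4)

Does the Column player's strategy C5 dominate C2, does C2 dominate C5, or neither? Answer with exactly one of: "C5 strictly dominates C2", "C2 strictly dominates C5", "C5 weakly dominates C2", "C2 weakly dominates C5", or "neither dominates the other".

Compare C5 to C2 across each opponent action: V: 10=10, W: 3>1, X: 3=3, Y: 10=10, Z: 4>0.
C5 is at least as good everywhere and strictly better somewhere (tied only at V, X, Y), so C5 weakly but not strictly dominates C2.

C5 weakly dominates C2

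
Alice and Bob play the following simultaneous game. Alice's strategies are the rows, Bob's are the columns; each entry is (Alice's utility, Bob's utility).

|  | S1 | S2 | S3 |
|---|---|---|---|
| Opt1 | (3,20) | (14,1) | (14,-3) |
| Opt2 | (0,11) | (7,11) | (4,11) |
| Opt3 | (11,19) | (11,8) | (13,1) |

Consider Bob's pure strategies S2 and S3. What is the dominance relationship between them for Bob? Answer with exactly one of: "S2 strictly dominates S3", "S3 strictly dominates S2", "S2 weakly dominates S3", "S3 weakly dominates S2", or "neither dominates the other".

S2 weakly dominates S3

S2's payoffs vs S3's, by Alice's action — Opt1: 1>-3, Opt2: 11=11, Opt3: 8>1.
S2 is at least as good everywhere and strictly better somewhere (tied only at Opt2), so S2 weakly but not strictly dominates S3.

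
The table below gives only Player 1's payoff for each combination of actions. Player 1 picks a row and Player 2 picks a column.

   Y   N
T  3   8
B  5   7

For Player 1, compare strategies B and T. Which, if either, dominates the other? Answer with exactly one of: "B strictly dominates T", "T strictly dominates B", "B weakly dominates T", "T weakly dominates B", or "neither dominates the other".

neither dominates the other

B's payoffs vs T's, by Player 2's action — Y: 5>3, N: 7<8.
B does better at Y but worse at N; neither strategy dominates the other.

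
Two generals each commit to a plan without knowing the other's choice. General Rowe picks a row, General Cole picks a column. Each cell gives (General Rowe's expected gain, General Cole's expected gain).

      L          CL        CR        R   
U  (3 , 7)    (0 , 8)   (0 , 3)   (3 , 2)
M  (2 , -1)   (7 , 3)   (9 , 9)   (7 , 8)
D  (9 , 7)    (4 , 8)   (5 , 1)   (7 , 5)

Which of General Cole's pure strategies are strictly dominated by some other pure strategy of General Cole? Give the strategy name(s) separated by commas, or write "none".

L

L: dominated, since CL does at least as well everywhere (U: 8>7, M: 3>-1, D: 8>7).
Nothing dominates CL: L at U (8>7); CR at U (8>3); R at U (8>2).
CR: no other strategy beats it everywhere (L at M (9>-1); CL at M (9>3); R at U (3>2)).
Nothing dominates R: L at M (8>-1); CL at M (8>3); CR at D (5>1).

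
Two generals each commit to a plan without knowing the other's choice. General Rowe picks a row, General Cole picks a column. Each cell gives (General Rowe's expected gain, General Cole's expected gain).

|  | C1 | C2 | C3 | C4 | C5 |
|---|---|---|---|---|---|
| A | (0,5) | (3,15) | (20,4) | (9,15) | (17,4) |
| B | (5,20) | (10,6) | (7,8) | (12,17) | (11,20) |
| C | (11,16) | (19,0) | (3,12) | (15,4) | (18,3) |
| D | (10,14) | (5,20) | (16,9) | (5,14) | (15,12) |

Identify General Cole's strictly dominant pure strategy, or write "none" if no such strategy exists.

none

C1 fails to dominate C2 at A (5<15).
C2 fails to dominate C1 at B (6<20).
C3 fails to dominate C1 at A (4<5).
C4 fails to dominate C1 at B (17<20).
C5 fails to dominate C1 at A (4<5).
No single strategy dominates all the others.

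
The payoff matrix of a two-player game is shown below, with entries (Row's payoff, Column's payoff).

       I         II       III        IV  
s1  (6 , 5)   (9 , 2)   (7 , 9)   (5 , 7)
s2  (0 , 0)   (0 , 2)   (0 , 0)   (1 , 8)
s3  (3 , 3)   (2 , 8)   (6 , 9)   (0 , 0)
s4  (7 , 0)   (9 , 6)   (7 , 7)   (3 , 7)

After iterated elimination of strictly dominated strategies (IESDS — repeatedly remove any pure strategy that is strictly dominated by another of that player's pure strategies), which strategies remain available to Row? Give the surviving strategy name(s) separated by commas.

For Row, s1 strictly dominates s2 on the remaining columns (I: 6>0, II: 9>0, III: 7>0, IV: 5>1); eliminate s2.
Row s3 is eliminated: s1 beats it against every remaining column (I: 6>3, II: 9>2, III: 7>6, IV: 5>0).
For Column, III strictly dominates I on the remaining rows (s1: 9>5, s4: 7>0); eliminate I.
For Column, III strictly dominates II on the remaining rows (s1: 9>2, s4: 7>6); eliminate II.
Among the remaining strategies, none is strictly dominated by another pure strategy of the same player, so the elimination stops.
Surviving strategies — Row: {s1, s4}; Column: {III, IV}.

s1, s4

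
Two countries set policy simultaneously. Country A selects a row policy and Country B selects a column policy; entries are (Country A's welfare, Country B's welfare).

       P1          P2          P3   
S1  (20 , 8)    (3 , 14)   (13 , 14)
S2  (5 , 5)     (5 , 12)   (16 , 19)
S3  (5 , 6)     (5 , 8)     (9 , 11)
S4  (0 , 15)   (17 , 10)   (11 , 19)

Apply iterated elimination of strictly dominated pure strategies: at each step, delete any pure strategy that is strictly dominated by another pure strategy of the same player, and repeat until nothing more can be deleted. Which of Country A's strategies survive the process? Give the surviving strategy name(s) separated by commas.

For Country B, P3 strictly dominates P1 on the remaining rows (S1: 14>8, S2: 19>5, S3: 11>6, S4: 19>15); eliminate P1.
Row S1 is eliminated: S2 beats it against every remaining column (P2: 5>3, P3: 16>13).
Row S3 is eliminated: S4 beats it against every remaining column (P2: 17>5, P3: 11>9).
For Country B, P3 strictly dominates P2 on the remaining rows (S2: 19>12, S4: 19>10); eliminate P2.
Country A's strategy S4 is strictly dominated by S2 (P3: 16>11) and is removed.
Among the remaining strategies, none is strictly dominated by another pure strategy of the same player, so the elimination stops.
Surviving strategies — Country A: {S2}; Country B: {P3}.

S2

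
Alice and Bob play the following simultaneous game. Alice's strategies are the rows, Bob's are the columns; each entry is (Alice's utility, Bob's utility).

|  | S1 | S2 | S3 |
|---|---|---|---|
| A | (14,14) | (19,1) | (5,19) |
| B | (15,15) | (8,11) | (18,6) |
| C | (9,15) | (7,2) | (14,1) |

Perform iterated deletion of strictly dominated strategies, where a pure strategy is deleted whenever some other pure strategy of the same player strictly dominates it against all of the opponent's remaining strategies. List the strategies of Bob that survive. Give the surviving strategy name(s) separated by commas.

S1

For Alice, B strictly dominates C on the remaining columns (S1: 15>9, S2: 8>7, S3: 18>14); eliminate C.
Bob's strategy S2 is strictly dominated by S1 (A: 14>1, B: 15>11) and is removed.
Row A is eliminated: B beats it against every remaining column (S1: 15>14, S3: 18>5).
Bob's strategy S3 is strictly dominated by S1 (B: 15>6) and is removed.
Among the remaining strategies, none is strictly dominated by another pure strategy of the same player, so the elimination stops.
Surviving strategies — Alice: {B}; Bob: {S1}.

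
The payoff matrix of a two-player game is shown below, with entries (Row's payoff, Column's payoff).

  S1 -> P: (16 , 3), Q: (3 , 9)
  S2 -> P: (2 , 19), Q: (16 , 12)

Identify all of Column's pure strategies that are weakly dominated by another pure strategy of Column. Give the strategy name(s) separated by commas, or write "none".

P is not dominated — it holds its own against Q at S2 (19>12).
Q: no other strategy beats it everywhere (P at S1 (9>3)).

none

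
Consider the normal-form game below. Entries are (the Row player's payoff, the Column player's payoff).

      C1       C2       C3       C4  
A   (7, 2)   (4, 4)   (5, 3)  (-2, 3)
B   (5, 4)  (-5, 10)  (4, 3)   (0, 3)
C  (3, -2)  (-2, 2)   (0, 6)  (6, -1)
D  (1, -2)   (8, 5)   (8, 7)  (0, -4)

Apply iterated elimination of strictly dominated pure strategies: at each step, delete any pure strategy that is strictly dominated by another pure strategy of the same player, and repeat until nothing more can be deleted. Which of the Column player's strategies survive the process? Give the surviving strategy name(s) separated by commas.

C3

For the Column player, C2 strictly dominates C1 on the remaining rows (A: 4>2, B: 10>4, C: 2>-2, D: 5>-2); eliminate C1.
For the Row player, D strictly dominates A on the remaining columns (C2: 8>4, C3: 8>5, C4: 0>-2); eliminate A.
The Column player's strategy C4 is strictly dominated by C2 (B: 10>3, C: 2>-1, D: 5>-4) and is removed.
Row B is eliminated: D beats it against every remaining column (C2: 8>-5, C3: 8>4).
For the Row player, D strictly dominates C on the remaining columns (C2: 8>-2, C3: 8>0); eliminate C.
For the Column player, C3 strictly dominates C2 on the remaining rows (D: 7>5); eliminate C2.
Among the remaining strategies, none is strictly dominated by another pure strategy of the same player, so the elimination stops.
Surviving strategies — the Row player: {D}; the Column player: {C3}.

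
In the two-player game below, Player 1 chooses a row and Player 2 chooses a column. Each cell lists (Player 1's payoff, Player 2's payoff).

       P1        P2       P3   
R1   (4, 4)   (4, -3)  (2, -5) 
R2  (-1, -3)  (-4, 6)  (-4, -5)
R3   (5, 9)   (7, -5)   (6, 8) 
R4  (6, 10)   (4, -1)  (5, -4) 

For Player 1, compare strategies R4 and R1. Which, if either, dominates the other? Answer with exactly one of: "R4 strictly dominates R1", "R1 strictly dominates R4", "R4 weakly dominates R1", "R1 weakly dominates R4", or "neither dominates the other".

Compare R4 to R1 across each opponent action: P1: 6>4, P2: 4=4, P3: 5>2.
R4 is at least as good everywhere and strictly better somewhere (tied only at P2), so R4 weakly but not strictly dominates R1.

R4 weakly dominates R1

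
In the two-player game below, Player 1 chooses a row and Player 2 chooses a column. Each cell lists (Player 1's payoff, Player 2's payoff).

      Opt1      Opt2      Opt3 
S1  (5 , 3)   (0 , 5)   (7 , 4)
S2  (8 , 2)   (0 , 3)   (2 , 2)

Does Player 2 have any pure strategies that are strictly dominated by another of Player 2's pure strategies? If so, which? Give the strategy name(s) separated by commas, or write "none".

Opt1, Opt3

Opt1: dominated, since Opt2 does at least as well everywhere (S1: 5>3, S2: 3>2).
Opt2 is not dominated — it holds its own against Opt1 at S1 (5>3); Opt3 at S1 (5>4).
Opt3: dominated, since Opt2 does at least as well everywhere (S1: 5>4, S2: 3>2).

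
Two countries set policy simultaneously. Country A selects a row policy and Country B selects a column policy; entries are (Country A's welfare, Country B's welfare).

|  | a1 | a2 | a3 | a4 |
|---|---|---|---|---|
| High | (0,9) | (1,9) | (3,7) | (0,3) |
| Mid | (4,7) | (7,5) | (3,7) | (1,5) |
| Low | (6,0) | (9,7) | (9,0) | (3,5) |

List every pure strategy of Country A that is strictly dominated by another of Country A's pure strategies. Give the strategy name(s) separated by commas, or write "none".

High, Mid

High is strictly dominated by Low (a1: 6>0, a2: 9>1, a3: 9>3, a4: 3>0).
Mid is strictly dominated by Low (a1: 6>4, a2: 9>7, a3: 9>3, a4: 3>1).
Low: no other strategy beats it everywhere (High at a1 (6>0); Mid at a1 (6>4)).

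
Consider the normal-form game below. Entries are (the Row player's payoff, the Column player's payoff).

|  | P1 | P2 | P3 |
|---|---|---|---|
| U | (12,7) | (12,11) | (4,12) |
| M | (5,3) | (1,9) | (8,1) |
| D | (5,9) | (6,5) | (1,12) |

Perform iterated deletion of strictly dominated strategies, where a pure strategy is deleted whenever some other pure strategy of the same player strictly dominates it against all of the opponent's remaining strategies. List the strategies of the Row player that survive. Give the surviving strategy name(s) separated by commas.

For the Row player, U strictly dominates D on the remaining columns (P1: 12>5, P2: 12>6, P3: 4>1); eliminate D.
For the Column player, P2 strictly dominates P1 on the remaining rows (U: 11>7, M: 9>3); eliminate P1.
Among the remaining strategies, none is strictly dominated by another pure strategy of the same player, so the elimination stops.
Surviving strategies — the Row player: {U, M}; the Column player: {P2, P3}.

U, M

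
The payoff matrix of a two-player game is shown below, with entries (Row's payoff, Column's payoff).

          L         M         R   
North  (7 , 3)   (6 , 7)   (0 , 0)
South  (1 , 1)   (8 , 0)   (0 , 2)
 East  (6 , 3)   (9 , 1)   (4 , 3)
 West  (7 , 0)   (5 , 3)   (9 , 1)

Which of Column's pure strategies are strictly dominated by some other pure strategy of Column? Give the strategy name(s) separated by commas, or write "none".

L is not dominated — it holds its own against M at South (1>0); R at North (3>0).
M is not dominated — it holds its own against L at North (7>3); R at North (7>0).
R: no other strategy beats it everywhere (L at South (2>1); M at South (2>0)).

none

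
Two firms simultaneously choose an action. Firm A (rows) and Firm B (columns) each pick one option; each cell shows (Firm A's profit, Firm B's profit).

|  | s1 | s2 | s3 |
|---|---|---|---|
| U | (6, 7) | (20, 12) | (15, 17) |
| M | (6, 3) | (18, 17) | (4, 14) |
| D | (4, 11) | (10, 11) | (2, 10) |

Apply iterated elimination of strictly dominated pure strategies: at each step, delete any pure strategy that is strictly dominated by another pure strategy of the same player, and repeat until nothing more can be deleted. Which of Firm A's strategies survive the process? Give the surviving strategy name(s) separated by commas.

U

Row D is eliminated: U beats it against every remaining column (s1: 6>4, s2: 20>10, s3: 15>2).
For Firm B, s2 strictly dominates s1 on the remaining rows (U: 12>7, M: 17>3); eliminate s1.
For Firm A, U strictly dominates M on the remaining columns (s2: 20>18, s3: 15>4); eliminate M.
Firm B's strategy s2 is strictly dominated by s3 (U: 17>12) and is removed.
Among the remaining strategies, none is strictly dominated by another pure strategy of the same player, so the elimination stops.
Surviving strategies — Firm A: {U}; Firm B: {s3}.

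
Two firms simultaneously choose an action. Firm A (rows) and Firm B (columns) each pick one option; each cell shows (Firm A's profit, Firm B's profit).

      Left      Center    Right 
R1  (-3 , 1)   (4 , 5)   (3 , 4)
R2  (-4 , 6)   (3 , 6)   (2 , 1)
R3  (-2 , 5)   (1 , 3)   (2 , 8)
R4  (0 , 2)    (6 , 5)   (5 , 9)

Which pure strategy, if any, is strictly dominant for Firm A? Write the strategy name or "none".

R4

R4 vs R1: Left: 0>-3, Center: 6>4, Right: 5>3.
R4 vs R2: Left: 0>-4, Center: 6>3, Right: 5>2.
R4 vs R3: Left: 0>-2, Center: 6>1, Right: 5>2.
R4 strictly beats every other strategy against every opponent action, so it is strictly dominant.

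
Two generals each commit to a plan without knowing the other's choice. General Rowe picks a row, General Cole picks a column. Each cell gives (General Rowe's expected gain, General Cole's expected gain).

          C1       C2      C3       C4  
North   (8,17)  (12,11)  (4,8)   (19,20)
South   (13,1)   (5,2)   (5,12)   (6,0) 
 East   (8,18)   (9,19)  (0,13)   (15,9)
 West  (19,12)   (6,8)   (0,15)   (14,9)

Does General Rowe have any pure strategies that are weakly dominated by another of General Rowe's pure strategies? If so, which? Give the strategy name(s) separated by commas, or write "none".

East

Nothing dominates North: South at C2 (12>5); East at C2 (12>9); West at C2 (12>6).
South is not dominated — it holds its own against North at C1 (13>8); East at C1 (13>8); West at C3 (5>0).
East is weakly dominated by North (C1: 8=8, C2: 12>9, C3: 4>0, C4: 19>15).
Nothing dominates West: North at C1 (19>8); South at C1 (19>13); East at C1 (19>8).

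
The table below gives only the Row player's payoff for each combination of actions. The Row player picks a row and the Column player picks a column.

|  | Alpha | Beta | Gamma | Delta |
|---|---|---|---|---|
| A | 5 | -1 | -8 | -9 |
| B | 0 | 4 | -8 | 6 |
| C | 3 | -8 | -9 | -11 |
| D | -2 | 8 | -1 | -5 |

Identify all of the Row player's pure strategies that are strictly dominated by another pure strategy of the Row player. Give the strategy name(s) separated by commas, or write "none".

C

A is not dominated — it holds its own against B at Alpha (5>0); C at Alpha (5>3); D at Alpha (5>-2).
B: no other strategy beats it everywhere (A at Beta (4>-1); C at Beta (4>-8); D at Alpha (0>-2)).
C is strictly dominated by A (Alpha: 5>3, Beta: -1>-8, Gamma: -8>-9, Delta: -9>-11).
D: no other strategy beats it everywhere (A at Beta (8>-1); B at Beta (8>4); C at Beta (8>-8)).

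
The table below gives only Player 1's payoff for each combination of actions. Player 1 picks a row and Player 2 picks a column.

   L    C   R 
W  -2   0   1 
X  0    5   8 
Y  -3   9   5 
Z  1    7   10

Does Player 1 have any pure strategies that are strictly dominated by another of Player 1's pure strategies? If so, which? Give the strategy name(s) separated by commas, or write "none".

X strictly dominates W — L: 0>-2, C: 5>0, R: 8>1.
X: dominated, since Z does at least as well everywhere (L: 1>0, C: 7>5, R: 10>8).
Y: no other strategy beats it everywhere (W at C (9>0); X at C (9>5); Z at C (9>7)).
Z is not dominated — it holds its own against W at L (1>-2); X at L (1>0); Y at L (1>-3).

W, X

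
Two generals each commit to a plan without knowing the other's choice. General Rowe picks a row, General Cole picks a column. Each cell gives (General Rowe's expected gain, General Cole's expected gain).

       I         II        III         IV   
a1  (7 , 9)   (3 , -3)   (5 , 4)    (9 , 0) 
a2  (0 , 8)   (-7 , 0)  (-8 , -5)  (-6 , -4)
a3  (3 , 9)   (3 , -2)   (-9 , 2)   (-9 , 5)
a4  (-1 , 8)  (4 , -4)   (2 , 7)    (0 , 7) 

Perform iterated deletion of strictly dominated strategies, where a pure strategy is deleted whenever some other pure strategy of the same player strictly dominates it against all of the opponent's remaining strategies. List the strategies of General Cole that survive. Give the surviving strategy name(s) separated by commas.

Row a2 is eliminated: a1 beats it against every remaining column (I: 7>0, II: 3>-7, III: 5>-8, IV: 9>-6).
General Cole's strategy II is strictly dominated by I (a1: 9>-3, a3: 9>-2, a4: 8>-4) and is removed.
Row a3 is eliminated: a1 beats it against every remaining column (I: 7>3, III: 5>-9, IV: 9>-9).
For General Rowe, a1 strictly dominates a4 on the remaining columns (I: 7>-1, III: 5>2, IV: 9>0); eliminate a4.
General Cole's strategy III is strictly dominated by I (a1: 9>4) and is removed.
Column IV is eliminated: I beats it against every remaining row (a1: 9>0).
Among the remaining strategies, none is strictly dominated by another pure strategy of the same player, so the elimination stops.
Surviving strategies — General Rowe: {a1}; General Cole: {I}.

I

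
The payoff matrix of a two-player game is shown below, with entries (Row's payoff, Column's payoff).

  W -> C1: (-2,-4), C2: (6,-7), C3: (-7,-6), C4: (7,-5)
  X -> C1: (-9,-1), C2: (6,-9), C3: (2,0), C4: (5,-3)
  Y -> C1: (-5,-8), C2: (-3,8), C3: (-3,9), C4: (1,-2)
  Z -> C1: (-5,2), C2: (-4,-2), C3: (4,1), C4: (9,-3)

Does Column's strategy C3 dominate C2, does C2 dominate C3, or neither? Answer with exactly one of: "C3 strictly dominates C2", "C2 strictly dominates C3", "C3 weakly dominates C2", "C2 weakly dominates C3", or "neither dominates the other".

C3 strictly dominates C2

C3's payoffs vs C2's, by Row's action — W: -6>-7, X: 0>-9, Y: 9>8, Z: 1>-2.
Every comparison favours C3, so C3 strictly dominates C2.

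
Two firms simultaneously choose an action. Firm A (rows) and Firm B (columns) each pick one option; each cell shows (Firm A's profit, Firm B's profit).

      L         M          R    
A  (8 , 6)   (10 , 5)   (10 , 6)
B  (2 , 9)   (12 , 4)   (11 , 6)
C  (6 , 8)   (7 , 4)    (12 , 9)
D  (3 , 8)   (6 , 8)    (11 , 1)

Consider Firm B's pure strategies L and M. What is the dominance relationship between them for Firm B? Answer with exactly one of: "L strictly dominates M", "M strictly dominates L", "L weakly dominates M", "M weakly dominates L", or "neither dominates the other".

L weakly dominates M

L's payoffs vs M's, by Firm A's action — A: 6>5, B: 9>4, C: 8>4, D: 8=8.
L is at least as good everywhere and strictly better somewhere (tied only at D), so L weakly but not strictly dominates M.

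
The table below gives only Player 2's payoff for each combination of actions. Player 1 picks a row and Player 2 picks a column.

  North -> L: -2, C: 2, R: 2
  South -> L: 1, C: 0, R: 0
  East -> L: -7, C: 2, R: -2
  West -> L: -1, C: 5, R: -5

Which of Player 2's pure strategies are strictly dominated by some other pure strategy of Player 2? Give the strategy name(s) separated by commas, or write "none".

L: no other strategy beats it everywhere (C at South (1>0); R at South (1>0)).
C is not dominated — it holds its own against L at North (2>-2); R at North (2=2).
R is not dominated — it holds its own against L at North (2>-2); C at North (2=2).

none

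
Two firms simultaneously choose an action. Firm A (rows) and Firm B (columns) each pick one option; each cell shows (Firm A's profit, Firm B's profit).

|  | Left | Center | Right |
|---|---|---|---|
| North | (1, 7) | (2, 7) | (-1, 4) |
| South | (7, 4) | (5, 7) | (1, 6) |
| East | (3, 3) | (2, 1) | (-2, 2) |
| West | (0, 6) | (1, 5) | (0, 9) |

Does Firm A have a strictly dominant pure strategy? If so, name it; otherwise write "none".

South vs North: Left: 7>1, Center: 5>2, Right: 1>-1.
South vs East: Left: 7>3, Center: 5>2, Right: 1>-2.
South vs West: Left: 7>0, Center: 5>1, Right: 1>0.
South strictly beats every other strategy against every opponent action, so it is strictly dominant.

South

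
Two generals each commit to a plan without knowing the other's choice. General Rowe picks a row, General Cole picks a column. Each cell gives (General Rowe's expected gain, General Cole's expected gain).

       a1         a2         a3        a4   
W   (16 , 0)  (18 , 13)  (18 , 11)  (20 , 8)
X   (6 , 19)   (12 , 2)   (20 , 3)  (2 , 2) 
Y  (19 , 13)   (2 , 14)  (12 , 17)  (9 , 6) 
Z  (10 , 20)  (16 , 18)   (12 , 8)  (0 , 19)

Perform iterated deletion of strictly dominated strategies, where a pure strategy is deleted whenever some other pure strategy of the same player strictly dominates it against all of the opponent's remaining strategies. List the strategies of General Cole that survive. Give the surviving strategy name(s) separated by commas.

a1, a2, a3

Row Z is eliminated: W beats it against every remaining column (a1: 16>10, a2: 18>16, a3: 18>12, a4: 20>0).
General Cole's strategy a4 is strictly dominated by a3 (W: 11>8, X: 3>2, Y: 17>6) and is removed.
Among the remaining strategies, none is strictly dominated by another pure strategy of the same player, so the elimination stops.
Surviving strategies — General Rowe: {W, X, Y}; General Cole: {a1, a2, a3}.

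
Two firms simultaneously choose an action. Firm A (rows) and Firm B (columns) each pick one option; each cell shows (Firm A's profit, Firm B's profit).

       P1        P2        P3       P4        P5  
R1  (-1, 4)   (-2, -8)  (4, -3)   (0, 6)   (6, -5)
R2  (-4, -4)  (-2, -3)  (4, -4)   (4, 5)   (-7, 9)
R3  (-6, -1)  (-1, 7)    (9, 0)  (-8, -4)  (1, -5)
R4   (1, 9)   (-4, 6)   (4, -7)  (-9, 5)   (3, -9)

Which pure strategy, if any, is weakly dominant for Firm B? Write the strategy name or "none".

P1 fails to dominate P2 at R2 (-4<-3).
P2 fails to dominate P1 at R1 (-8<4).
P3 fails to dominate P1 at R1 (-3<4).
P4 fails to dominate P1 at R3 (-4<-1).
P5 fails to dominate P1 at R1 (-5<4).
No single strategy dominates all the others.

none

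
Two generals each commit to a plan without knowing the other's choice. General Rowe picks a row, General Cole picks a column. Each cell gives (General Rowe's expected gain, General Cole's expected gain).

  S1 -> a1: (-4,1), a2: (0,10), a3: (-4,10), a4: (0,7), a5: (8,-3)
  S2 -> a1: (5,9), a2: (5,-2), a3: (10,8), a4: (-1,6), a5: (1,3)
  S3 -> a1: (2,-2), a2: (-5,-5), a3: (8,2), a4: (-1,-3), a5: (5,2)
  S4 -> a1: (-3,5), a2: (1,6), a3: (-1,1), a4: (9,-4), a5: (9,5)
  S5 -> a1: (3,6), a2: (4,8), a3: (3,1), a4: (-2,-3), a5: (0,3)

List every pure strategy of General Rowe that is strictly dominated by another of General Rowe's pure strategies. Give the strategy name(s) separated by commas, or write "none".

S1, S5

S4 strictly dominates S1 — a1: -3>-4, a2: 1>0, a3: -1>-4, a4: 9>0, a5: 9>8.
S2 is not dominated — it holds its own against S1 at a1 (5>-4); S3 at a1 (5>2); S4 at a1 (5>-3); S5 at a1 (5>3).
S3 is not dominated — it holds its own against S1 at a1 (2>-4); S2 at a4 (-1=-1); S4 at a1 (2>-3); S5 at a3 (8>3).
Nothing dominates S4: S1 at a1 (-3>-4); S2 at a4 (9>-1); S3 at a2 (1>-5); S5 at a4 (9>-2).
S5 is strictly dominated by S2 (a1: 5>3, a2: 5>4, a3: 10>3, a4: -1>-2, a5: 1>0).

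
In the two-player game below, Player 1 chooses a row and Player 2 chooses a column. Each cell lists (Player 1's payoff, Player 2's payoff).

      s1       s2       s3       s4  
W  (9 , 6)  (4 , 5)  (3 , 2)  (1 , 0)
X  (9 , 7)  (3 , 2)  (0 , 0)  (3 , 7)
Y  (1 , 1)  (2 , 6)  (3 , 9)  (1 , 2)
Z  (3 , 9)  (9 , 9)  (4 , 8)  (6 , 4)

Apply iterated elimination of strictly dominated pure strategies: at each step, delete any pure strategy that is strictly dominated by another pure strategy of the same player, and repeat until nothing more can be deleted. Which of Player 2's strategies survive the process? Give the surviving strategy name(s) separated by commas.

s1, s2, s4

For Player 1, Z strictly dominates Y on the remaining columns (s1: 3>1, s2: 9>2, s3: 4>3, s4: 6>1); eliminate Y.
Player 2's strategy s3 is strictly dominated by s1 (W: 6>2, X: 7>0, Z: 9>8) and is removed.
Among the remaining strategies, none is strictly dominated by another pure strategy of the same player, so the elimination stops.
Surviving strategies — Player 1: {W, X, Z}; Player 2: {s1, s2, s4}.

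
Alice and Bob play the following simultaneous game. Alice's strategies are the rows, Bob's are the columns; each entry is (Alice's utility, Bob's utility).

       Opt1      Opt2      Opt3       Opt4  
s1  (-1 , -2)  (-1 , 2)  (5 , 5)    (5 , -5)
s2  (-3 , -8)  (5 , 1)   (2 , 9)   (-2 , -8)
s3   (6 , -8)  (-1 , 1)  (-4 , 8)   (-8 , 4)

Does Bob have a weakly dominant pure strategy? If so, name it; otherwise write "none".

Opt3 vs Opt1: s1: 5>-2, s2: 9>-8, s3: 8>-8.
Opt3 vs Opt2: s1: 5>2, s2: 9>1, s3: 8>1.
Opt3 vs Opt4: s1: 5>-5, s2: 9>-8, s3: 8>4.
Opt3 is at least as good as every other strategy against every opponent action, so it is weakly dominant.

Opt3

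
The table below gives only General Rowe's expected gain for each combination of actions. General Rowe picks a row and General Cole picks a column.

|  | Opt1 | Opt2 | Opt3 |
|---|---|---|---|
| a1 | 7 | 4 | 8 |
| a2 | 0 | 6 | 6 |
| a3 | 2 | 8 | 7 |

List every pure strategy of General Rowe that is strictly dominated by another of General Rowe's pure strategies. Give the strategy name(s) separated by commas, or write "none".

a1 is not dominated — it holds its own against a2 at Opt1 (7>0); a3 at Opt1 (7>2).
a2: dominated, since a3 does at least as well everywhere (Opt1: 2>0, Opt2: 8>6, Opt3: 7>6).
a3: no other strategy beats it everywhere (a1 at Opt2 (8>4); a2 at Opt1 (2>0)).

a2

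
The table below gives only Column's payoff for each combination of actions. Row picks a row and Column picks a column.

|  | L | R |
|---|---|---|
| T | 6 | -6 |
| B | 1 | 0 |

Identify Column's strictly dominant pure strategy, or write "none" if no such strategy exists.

L vs R: T: 6>-6, B: 1>0.
L strictly beats every other strategy against every opponent action, so it is strictly dominant.

L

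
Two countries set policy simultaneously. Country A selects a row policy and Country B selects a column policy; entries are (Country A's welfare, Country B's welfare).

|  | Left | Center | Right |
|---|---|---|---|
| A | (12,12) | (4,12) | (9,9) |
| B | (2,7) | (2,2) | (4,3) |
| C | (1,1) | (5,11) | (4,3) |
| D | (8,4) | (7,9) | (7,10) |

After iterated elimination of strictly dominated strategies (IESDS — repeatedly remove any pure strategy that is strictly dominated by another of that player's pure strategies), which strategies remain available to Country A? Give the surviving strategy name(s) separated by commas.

Row B is eliminated: A beats it against every remaining column (Left: 12>2, Center: 4>2, Right: 9>4).
Country A's strategy C is strictly dominated by D (Left: 8>1, Center: 7>5, Right: 7>4) and is removed.
Among the remaining strategies, none is strictly dominated by another pure strategy of the same player, so the elimination stops.
Surviving strategies — Country A: {A, D}; Country B: {Left, Center, Right}.

A, D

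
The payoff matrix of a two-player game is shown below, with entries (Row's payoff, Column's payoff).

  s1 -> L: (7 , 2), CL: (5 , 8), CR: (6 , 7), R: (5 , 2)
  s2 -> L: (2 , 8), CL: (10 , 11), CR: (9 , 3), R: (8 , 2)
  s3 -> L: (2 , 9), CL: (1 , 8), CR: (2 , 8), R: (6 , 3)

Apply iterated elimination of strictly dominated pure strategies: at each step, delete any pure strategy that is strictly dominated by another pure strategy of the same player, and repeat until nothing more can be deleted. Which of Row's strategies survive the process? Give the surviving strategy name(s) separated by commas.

s2

Column's strategy R is strictly dominated by CL (s1: 8>2, s2: 11>2, s3: 8>3) and is removed.
Row s3 is eliminated: s1 beats it against every remaining column (L: 7>2, CL: 5>1, CR: 6>2).
Column's strategy L is strictly dominated by CL (s1: 8>2, s2: 11>8) and is removed.
For Row, s2 strictly dominates s1 on the remaining columns (CL: 10>5, CR: 9>6); eliminate s1.
For Column, CL strictly dominates CR on the remaining rows (s2: 11>3); eliminate CR.
Among the remaining strategies, none is strictly dominated by another pure strategy of the same player, so the elimination stops.
Surviving strategies — Row: {s2}; Column: {CL}.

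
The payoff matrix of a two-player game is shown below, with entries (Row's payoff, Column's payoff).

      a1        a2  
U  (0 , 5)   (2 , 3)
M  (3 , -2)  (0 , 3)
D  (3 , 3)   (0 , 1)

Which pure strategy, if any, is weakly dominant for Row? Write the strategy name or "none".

U fails to dominate M at a1 (0<3).
M fails to dominate U at a2 (0<2).
D fails to dominate U at a2 (0<2).
No single strategy dominates all the others.

none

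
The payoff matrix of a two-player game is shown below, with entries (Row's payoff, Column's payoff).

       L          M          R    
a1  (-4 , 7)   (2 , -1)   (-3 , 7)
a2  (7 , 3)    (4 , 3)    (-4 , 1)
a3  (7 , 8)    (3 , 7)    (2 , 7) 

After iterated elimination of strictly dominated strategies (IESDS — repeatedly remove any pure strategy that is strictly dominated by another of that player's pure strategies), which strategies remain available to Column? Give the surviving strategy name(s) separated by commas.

Row's strategy a1 is strictly dominated by a3 (L: 7>-4, M: 3>2, R: 2>-3) and is removed.
For Column, L strictly dominates R on the remaining rows (a2: 3>1, a3: 8>7); eliminate R.
Among the remaining strategies, none is strictly dominated by another pure strategy of the same player, so the elimination stops.
Surviving strategies — Row: {a2, a3}; Column: {L, M}.

L, M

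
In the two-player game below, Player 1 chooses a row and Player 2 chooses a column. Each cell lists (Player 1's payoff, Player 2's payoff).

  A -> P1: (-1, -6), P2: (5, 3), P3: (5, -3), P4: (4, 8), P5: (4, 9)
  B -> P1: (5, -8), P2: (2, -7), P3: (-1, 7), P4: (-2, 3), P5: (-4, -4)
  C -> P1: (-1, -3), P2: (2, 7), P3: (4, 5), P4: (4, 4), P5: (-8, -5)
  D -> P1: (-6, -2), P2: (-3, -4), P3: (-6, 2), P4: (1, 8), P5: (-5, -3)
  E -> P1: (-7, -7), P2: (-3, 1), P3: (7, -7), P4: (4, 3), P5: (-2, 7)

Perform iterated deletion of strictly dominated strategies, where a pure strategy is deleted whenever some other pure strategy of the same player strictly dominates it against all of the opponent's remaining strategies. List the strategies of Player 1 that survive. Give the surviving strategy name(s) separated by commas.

Player 1's strategy D is strictly dominated by A (P1: -1>-6, P2: 5>-3, P3: 5>-6, P4: 4>1, P5: 4>-5) and is removed.
For Player 2, P2 strictly dominates P1 on the remaining rows (A: 3>-6, B: -7>-8, C: 7>-3, E: 1>-7); eliminate P1.
Player 1's strategy B is strictly dominated by A (P2: 5>2, P3: 5>-1, P4: 4>-2, P5: 4>-4) and is removed.
Column P3 is eliminated: P2 beats it against every remaining row (A: 3>-3, C: 7>5, E: 1>-7).
Among the remaining strategies, none is strictly dominated by another pure strategy of the same player, so the elimination stops.
Surviving strategies — Player 1: {A, C, E}; Player 2: {P2, P4, P5}.

A, C, E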